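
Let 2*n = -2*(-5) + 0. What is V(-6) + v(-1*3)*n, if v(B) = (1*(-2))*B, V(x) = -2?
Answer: 28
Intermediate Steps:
n = 5 (n = (-2*(-5) + 0)/2 = (10 + 0)/2 = (½)*10 = 5)
v(B) = -2*B
V(-6) + v(-1*3)*n = -2 - (-2)*3*5 = -2 - 2*(-3)*5 = -2 + 6*5 = -2 + 30 = 28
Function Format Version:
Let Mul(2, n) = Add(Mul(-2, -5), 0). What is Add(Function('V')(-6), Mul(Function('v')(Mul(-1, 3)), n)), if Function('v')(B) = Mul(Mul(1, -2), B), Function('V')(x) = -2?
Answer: 28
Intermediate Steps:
n = 5 (n = Mul(Rational(1, 2), Add(Mul(-2, -5), 0)) = Mul(Rational(1, 2), Add(10, 0)) = Mul(Rational(1, 2), 10) = 5)
Function('v')(B) = Mul(-2, B)
Add(Function('V')(-6), Mul(Function('v')(Mul(-1, 3)), n)) = Add(-2, Mul(Mul(-2, Mul(-1, 3)), 5)) = Add(-2, Mul(Mul(-2, -3), 5)) = Add(-2, Mul(6, 5)) = Add(-2, 30) = 28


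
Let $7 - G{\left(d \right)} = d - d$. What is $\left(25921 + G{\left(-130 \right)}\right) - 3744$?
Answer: $22184$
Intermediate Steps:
$G{\left(d \right)} = 7$ ($G{\left(d \right)} = 7 - \left(d - d\right) = 7 - 0 = 7 + 0 = 7$)
$\left(25921 + G{\left(-130 \right)}\right) - 3744 = \left(25921 + 7\right) - 3744 = 25928 - 3744 = 22184$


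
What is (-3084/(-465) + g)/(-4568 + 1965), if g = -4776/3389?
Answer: -2743612/1367342885 ≈ -0.0020065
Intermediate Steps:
g = -4776/3389 (g = -4776*1/3389 = -4776/3389 ≈ -1.4093)
(-3084/(-465) + g)/(-4568 + 1965) = (-3084/(-465) - 4776/3389)/(-4568 + 1965) = (-3084*(-1/465) - 4776/3389)/(-2603) = (1028/155 - 4776/3389)*(-1/2603) = (2743612/525295)*(-1/2603) = -2743612/1367342885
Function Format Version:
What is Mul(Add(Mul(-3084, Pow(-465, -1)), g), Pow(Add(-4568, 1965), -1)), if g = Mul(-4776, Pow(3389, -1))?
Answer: Rational(-2743612, 1367342885) ≈ -0.0020065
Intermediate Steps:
g = Rational(-4776, 3389) (g = Mul(-4776, Rational(1, 3389)) = Rational(-4776, 3389) ≈ -1.4093)
Mul(Add(Mul(-3084, Pow(-465, -1)), g), Pow(Add(-4568, 1965), -1)) = Mul(Add(Mul(-3084, Pow(-465, -1)), Rational(-4776, 3389)), Pow(Add(-4568, 1965), -1)) = Mul(Add(Mul(-3084, Rational(-1, 465)), Rational(-4776, 3389)), Pow(-2603, -1)) = Mul(Add(Rational(1028, 155), Rational(-4776, 3389)), Rational(-1, 2603)) = Mul(Rational(2743612, 525295), Rational(-1, 2603)) = Rational(-2743612, 1367342885)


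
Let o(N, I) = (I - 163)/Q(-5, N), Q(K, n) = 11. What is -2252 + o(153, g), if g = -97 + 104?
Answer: -24928/11 ≈ -2266.2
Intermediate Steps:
g = 7
o(N, I) = -163/11 + I/11 (o(N, I) = (I - 163)/11 = (-163 + I)*(1/11) = -163/11 + I/11)
-2252 + o(153, g) = -2252 + (-163/11 + (1/11)*7) = -2252 + (-163/11 + 7/11) = -2252 - 156/11 = -24928/11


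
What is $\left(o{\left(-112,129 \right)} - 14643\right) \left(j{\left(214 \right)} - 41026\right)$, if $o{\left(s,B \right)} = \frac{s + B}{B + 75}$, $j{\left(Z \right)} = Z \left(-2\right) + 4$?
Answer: $\frac{3641693375}{6} \approx 6.0695 \cdot 10^{8}$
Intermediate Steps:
$j{\left(Z \right)} = 4 - 2 Z$ ($j{\left(Z \right)} = - 2 Z + 4 = 4 - 2 Z$)
$o{\left(s,B \right)} = \frac{B + s}{75 + B}$
$\left(o{\left(-112,129 \right)} - 14643\right) \left(j{\left(214 \right)} - 41026\right) = \left(\frac{129 - 112}{75 + 129} - 14643\right) \left(\left(4 - 428\right) - 41026\right) = \left(\frac{1}{204} \cdot 17 - 14643\right) \left(\left(4 - 428\right) - 41026\right) = \left(\frac{1}{204} \cdot 17 - 14643\right) \left(-424 - 41026\right) = \left(\frac{1}{12} - 14643\right) \left(-41450\right) = \left(- \frac{175715}{12}\right) \left(-41450\right) = \frac{3641693375}{6}$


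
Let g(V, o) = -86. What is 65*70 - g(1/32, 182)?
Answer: 4636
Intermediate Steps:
65*70 - g(1/32, 182) = 65*70 - 1*(-86) = 4550 + 86 = 4636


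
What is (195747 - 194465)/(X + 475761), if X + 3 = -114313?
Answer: 1282/361445 ≈ 0.0035469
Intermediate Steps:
X = -114316 (X = -3 - 114313 = -114316)
(195747 - 194465)/(X + 475761) = (195747 - 194465)/(-114316 + 475761) = 1282/361445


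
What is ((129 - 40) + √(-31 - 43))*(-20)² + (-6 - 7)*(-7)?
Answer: 35691 + 400*I*√74 ≈ 35691.0 + 3440.9*I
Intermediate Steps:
((129 - 40) + √(-31 - 43))*(-20)² + (-6 - 7)*(-7) = (89 + √(-74))*400 - 13*(-7) = (89 + I*√74)*400 + 91 = (35600 + 400*I*√74) + 91 = 35691 + 400*I*√74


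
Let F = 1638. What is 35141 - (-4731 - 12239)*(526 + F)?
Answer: 36758221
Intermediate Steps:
35141 - (-4731 - 12239)*(526 + F) = 35141 - (-4731 - 12239)*(526 + 1638) = 35141 - (-16970)*2164 = 35141 - 1*(-36723080) = 35141 + 36723080 = 36758221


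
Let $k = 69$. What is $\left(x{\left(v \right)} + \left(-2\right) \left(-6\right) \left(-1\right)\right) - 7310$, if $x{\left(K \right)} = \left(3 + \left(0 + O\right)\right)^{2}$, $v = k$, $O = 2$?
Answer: $-7297$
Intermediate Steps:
$v = 69$
$x{\left(K \right)} = 25$ ($x{\left(K \right)} = \left(3 + \left(0 + 2\right)\right)^{2} = \left(3 + 2\right)^{2} = 5^{2} = 25$)
$\left(x{\left(v \right)} + \left(-2\right) \left(-6\right) \left(-1\right)\right) - 7310 = \left(25 + \left(-2\right) \left(-6\right) \left(-1\right)\right) - 7310 = \left(25 + 12 \left(-1\right)\right) - 7310 = \left(25 - 12\right) - 7310 = 13 - 7310 = -7297$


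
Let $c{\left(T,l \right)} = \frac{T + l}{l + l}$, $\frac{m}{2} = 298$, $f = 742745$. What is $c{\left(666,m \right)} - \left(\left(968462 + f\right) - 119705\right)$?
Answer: $- \frac{948534561}{596} \approx -1.5915 \cdot 10^{6}$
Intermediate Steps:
$m = 596$ ($m = 2 \cdot 298 = 596$)
$c{\left(T,l \right)} = \frac{T + l}{2 l}$
$c{\left(666,m \right)} - \left(\left(968462 + f\right) - 119705\right) = \frac{666 + 596}{2 \cdot 596} - \left(\left(968462 + 742745\right) - 119705\right) = \frac{1}{2} \cdot \frac{1}{596} \cdot 1262 - \left(1711207 - 119705\right) = \frac{631}{596} - 1591502 = - \frac{948534561}{596}$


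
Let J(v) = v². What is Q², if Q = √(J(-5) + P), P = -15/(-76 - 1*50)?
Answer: 1055/42 ≈ 25.119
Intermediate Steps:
P = 5/42 (P = -15/(-76 - 50) = -15/(-126) = -15*(-1/126) = 5/42 ≈ 0.11905)
Q = √44310/42 (Q = √((-5)² + 5/42) = √(25 + 5/42) = √(1055/42) = √44310/42 ≈ 5.0119)
Q² = (√44310/42)² = 1055/42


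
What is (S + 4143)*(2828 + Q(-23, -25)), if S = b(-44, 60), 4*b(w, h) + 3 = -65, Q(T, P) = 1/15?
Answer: 175029046/15 ≈ 1.1669e+7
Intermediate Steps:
Q(T, P) = 1/15
b(w, h) = -17 (b(w, h) = -¾ + (¼)*(-65) = -¾ - 65/4 = -17)
S = -17
(S + 4143)*(2828 + Q(-23, -25)) = (-17 + 4143)*(2828 + 1/15) = 4126*(42421/15) = 175029046/15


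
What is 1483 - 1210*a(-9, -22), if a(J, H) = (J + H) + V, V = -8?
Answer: 48673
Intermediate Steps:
a(J, H) = -8 + H + J (a(J, H) = (J + H) - 8 = (H + J) - 8 = -8 + H + J)
1483 - 1210*a(-9, -22) = 1483 - 1210*(-8 - 22 - 9) = 1483 - 1210*(-39) = 1483 + 47190 = 48673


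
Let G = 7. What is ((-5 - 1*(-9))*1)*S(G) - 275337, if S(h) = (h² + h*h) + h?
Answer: -274917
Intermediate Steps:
S(h) = h + 2*h² (S(h) = (h² + h²) + h = 2*h² + h = h + 2*h²)
((-5 - 1*(-9))*1)*S(G) - 275337 = ((-5 - 1*(-9))*1)*(7*(1 + 2*7)) - 275337 = ((-5 + 9)*1)*(7*(1 + 14)) - 275337 = (4*1)*(7*15) - 275337 = 4*105 - 275337 = 420 - 275337 = -274917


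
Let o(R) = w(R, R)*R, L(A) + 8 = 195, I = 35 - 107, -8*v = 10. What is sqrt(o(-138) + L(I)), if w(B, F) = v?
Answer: sqrt(1438)/2 ≈ 18.960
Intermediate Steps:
v = -5/4 (v = -1/8*10 = -5/4 ≈ -1.2500)
w(B, F) = -5/4
I = -72
L(A) = 187 (L(A) = -8 + 195 = 187)
o(R) = -5*R/4
sqrt(o(-138) + L(I)) = sqrt(-5/4*(-138) + 187) = sqrt(345/2 + 187) = sqrt(719/2) = sqrt(1438)/2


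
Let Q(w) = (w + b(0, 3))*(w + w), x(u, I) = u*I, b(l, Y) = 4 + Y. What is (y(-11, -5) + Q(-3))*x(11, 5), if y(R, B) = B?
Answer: -1595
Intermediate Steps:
x(u, I) = I*u
Q(w) = 2*w*(7 + w) (Q(w) = (w + (4 + 3))*(w + w) = (w + 7)*(2*w) = (7 + w)*(2*w) = 2*w*(7 + w))
(y(-11, -5) + Q(-3))*x(11, 5) = (-5 + 2*(-3)*(7 - 3))*(5*11) = (-5 + 2*(-3)*4)*55 = (-5 - 24)*55 = -29*55 = -1595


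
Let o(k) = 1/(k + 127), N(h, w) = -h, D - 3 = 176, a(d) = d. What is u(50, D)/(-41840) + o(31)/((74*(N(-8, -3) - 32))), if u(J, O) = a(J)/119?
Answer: -237617/17464200096 ≈ -1.3606e-5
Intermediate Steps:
D = 179 (D = 3 + 176 = 179)
o(k) = 1/(127 + k)
u(J, O) = J/119
u(50, D)/(-41840) + o(31)/((74*(N(-8, -3) - 32))) = ((1/119)*50)/(-41840) + 1/((127 + 31)*((74*(-1*(-8) - 32)))) = (50/119)*(-1/41840) + 1/(158*((74*(8 - 32)))) = -5/497896 + 1/(158*((74*(-24)))) = -5/497896 + (1/158)/(-1776) = -5/497896 + (1/158)*(-1/1776) = -5/497896 - 1/280608 = -237617/17464200096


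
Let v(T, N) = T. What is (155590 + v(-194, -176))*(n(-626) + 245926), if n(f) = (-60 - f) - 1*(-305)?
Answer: 38351266612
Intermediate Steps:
n(f) = 245 - f (n(f) = (-60 - f) + 305 = 245 - f)
(155590 + v(-194, -176))*(n(-626) + 245926) = (155590 - 194)*((245 - 1*(-626)) + 245926) = 155396*((245 + 626) + 245926) = 155396*(871 + 245926) = 155396*246797 = 38351266612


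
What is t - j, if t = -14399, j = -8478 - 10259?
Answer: 4338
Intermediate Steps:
j = -18737
t - j = -14399 - 1*(-18737) = -14399 + 18737 = 4338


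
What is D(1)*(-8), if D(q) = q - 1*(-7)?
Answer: -64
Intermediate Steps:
D(q) = 7 + q (D(q) = q + 7 = 7 + q)
D(1)*(-8) = (7 + 1)*(-8) = 8*(-8) = -64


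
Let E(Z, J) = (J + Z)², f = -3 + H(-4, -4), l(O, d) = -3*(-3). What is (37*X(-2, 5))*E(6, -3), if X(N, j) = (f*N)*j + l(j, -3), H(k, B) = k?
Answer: 26307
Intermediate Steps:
l(O, d) = 9
f = -7 (f = -3 - 4 = -7)
X(N, j) = 9 - 7*N*j (X(N, j) = (-7*N)*j + 9 = -7*N*j + 9 = 9 - 7*N*j)
(37*X(-2, 5))*E(6, -3) = (37*(9 - 7*(-2)*5))*(-3 + 6)² = (37*(9 + 70))*3² = (37*79)*9 = 2923*9 = 26307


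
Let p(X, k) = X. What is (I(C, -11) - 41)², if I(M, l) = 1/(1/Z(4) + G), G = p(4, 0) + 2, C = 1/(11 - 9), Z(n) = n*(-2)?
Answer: 3682561/2209 ≈ 1667.1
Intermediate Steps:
Z(n) = -2*n
C = ½ (C = 1/2 = ½ ≈ 0.50000)
G = 6 (G = 4 + 2 = 6)
I(M, l) = 8/47 (I(M, l) = 1/(1/(-2*4) + 6) = 1/(1/(-8) + 6) = 1/(-⅛ + 6) = 1/(47/8) = 8/47)
(I(C, -11) - 41)² = (8/47 - 41)² = (-1919/47)² = 3682561/2209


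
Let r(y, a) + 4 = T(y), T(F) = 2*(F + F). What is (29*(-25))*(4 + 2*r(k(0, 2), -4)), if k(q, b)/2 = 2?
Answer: -20300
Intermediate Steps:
k(q, b) = 4 (k(q, b) = 2*2 = 4)
T(F) = 4*F (T(F) = 2*(2*F) = 4*F)
r(y, a) = -4 + 4*y
(29*(-25))*(4 + 2*r(k(0, 2), -4)) = (29*(-25))*(4 + 2*(-4 + 4*4)) = -725*(4 + 2*(-4 + 16)) = -725*(4 + 2*12) = -725*(4 + 24) = -725*28 = -20300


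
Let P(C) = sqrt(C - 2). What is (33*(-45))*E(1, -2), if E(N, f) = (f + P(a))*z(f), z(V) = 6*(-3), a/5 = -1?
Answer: -53460 + 26730*I*sqrt(7) ≈ -53460.0 + 70721.0*I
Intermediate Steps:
a = -5 (a = 5*(-1) = -5)
P(C) = sqrt(-2 + C)
z(V) = -18
E(N, f) = -18*f - 18*I*sqrt(7) (E(N, f) = (f + sqrt(-2 - 5))*(-18) = (f + sqrt(-7))*(-18) = (f + I*sqrt(7))*(-18) = -18*f - 18*I*sqrt(7))
(33*(-45))*E(1, -2) = (33*(-45))*(-18*(-2) - 18*I*sqrt(7)) = -1485*(36 - 18*I*sqrt(7)) = -53460 + 26730*I*sqrt(7)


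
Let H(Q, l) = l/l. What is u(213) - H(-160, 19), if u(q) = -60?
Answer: -61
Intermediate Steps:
H(Q, l) = 1
u(213) - H(-160, 19) = -60 - 1*1 = -60 - 1 = -61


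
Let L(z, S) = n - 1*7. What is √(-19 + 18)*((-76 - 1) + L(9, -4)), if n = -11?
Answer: -95*I ≈ -95.0*I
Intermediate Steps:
L(z, S) = -18 (L(z, S) = -11 - 1*7 = -11 - 7 = -18)
√(-19 + 18)*((-76 - 1) + L(9, -4)) = √(-19 + 18)*((-76 - 1) - 18) = √(-1)*(-77 - 18) = I*(-95) = -95*I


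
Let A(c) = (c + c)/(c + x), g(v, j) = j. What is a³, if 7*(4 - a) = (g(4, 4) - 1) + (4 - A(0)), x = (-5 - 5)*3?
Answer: 27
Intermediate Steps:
x = -30 (x = -10*3 = -30)
A(c) = 2*c/(-30 + c) (A(c) = (c + c)/(c - 30) = (2*c)/(-30 + c) = 2*c/(-30 + c))
a = 3 (a = 4 - ((4 - 1) + (4 - 2*0/(-30 + 0)))/7 = 4 - (3 + (4 - 2*0/(-30)))/7 = 4 - (3 + (4 - 2*0*(-1)/30))/7 = 4 - (3 + (4 - 1*0))/7 = 4 - (3 + (4 + 0))/7 = 4 - (3 + 4)/7 = 4 - ⅐*7 = 4 - 1 = 3)
a³ = 3³ = 27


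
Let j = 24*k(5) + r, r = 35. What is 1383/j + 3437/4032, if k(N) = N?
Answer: 872713/89280 ≈ 9.7750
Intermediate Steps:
j = 155 (j = 24*5 + 35 = 120 + 35 = 155)
1383/j + 3437/4032 = 1383/155 + 3437/4032 = 1383*(1/155) + 3437*(1/4032) = 1383/155 + 491/576 = 872713/89280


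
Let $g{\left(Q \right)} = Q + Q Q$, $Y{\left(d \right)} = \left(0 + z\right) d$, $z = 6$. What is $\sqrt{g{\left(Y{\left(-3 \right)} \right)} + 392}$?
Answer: $\sqrt{698} \approx 26.42$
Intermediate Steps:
$Y{\left(d \right)} = 6 d$ ($Y{\left(d \right)} = \left(0 + 6\right) d = 6 d$)
$g{\left(Q \right)} = Q + Q^{2}$
$\sqrt{g{\left(Y{\left(-3 \right)} \right)} + 392} = \sqrt{6 \left(-3\right) \left(1 + 6 \left(-3\right)\right) + 392} = \sqrt{- 18 \left(1 - 18\right) + 392} = \sqrt{\left(-18\right) \left(-17\right) + 392} = \sqrt{306 + 392} = \sqrt{698}$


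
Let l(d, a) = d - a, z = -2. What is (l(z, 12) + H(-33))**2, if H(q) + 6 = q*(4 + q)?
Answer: 877969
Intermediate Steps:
H(q) = -6 + q*(4 + q)
(l(z, 12) + H(-33))**2 = ((-2 - 1*12) + (-6 + (-33)**2 + 4*(-33)))**2 = ((-2 - 12) + (-6 + 1089 - 132))**2 = (-14 + 951)**2 = 937**2 = 877969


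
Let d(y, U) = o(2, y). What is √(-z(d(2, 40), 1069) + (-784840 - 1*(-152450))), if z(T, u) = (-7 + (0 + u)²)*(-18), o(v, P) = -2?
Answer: √19937182 ≈ 4465.1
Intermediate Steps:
d(y, U) = -2
z(T, u) = 126 - 18*u² (z(T, u) = (-7 + u²)*(-18) = 126 - 18*u²)
√(-z(d(2, 40), 1069) + (-784840 - 1*(-152450))) = √(-(126 - 18*1069²) + (-784840 - 1*(-152450))) = √(-(126 - 18*1142761) + (-784840 + 152450)) = √(-(126 - 20569698) - 632390) = √(-1*(-20569572) - 632390) = √(20569572 - 632390) = √19937182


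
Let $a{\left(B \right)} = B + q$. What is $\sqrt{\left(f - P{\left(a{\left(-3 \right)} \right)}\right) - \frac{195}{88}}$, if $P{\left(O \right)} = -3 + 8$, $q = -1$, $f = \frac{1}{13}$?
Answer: $\frac{i \sqrt{2335762}}{572} \approx 2.6719 i$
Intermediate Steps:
$f = \frac{1}{13} \approx 0.076923$
$a{\left(B \right)} = -1 + B$ ($a{\left(B \right)} = B - 1 = -1 + B$)
$P{\left(O \right)} = 5$
$\sqrt{\left(f - P{\left(a{\left(-3 \right)} \right)}\right) - \frac{195}{88}} = \sqrt{\left(\frac{1}{13} - 5\right) - \frac{195}{88}} = \sqrt{- \frac{64}{13} - \frac{195}{88}} = \sqrt{- \frac{8167}{1144}} = \frac{i \sqrt{2335762}}{572}$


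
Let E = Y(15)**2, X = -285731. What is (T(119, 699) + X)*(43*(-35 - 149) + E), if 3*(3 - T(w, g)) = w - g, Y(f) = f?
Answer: 6584714948/3 ≈ 2.1949e+9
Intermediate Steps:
E = 225 (E = 15**2 = 225)
T(w, g) = 3 - w/3 + g/3 (T(w, g) = 3 - (w - g)/3 = 3 + (-w/3 + g/3) = 3 - w/3 + g/3)
(T(119, 699) + X)*(43*(-35 - 149) + E) = ((3 - 1/3*119 + (1/3)*699) - 285731)*(43*(-35 - 149) + 225) = ((3 - 119/3 + 233) - 285731)*(43*(-184) + 225) = (589/3 - 285731)*(-7912 + 225) = -856604/3*(-7687) = 6584714948/3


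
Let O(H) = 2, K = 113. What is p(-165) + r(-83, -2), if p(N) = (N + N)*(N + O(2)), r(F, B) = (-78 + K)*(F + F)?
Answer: 47980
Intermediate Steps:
r(F, B) = 70*F (r(F, B) = (-78 + 113)*(F + F) = 35*(2*F) = 70*F)
p(N) = 2*N*(2 + N) (p(N) = (N + N)*(N + 2) = (2*N)*(2 + N) = 2*N*(2 + N))
p(-165) + r(-83, -2) = 2*(-165)*(2 - 165) + 70*(-83) = 2*(-165)*(-163) - 5810 = 53790 - 5810 = 47980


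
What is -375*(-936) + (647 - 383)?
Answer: 351264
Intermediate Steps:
-375*(-936) + (647 - 383) = 351000 + 264 = 351264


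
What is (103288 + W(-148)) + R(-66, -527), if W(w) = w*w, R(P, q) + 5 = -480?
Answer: 124707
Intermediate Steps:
R(P, q) = -485 (R(P, q) = -5 - 480 = -485)
W(w) = w²
(103288 + W(-148)) + R(-66, -527) = (103288 + (-148)²) - 485 = (103288 + 21904) - 485 = 125192 - 485 = 124707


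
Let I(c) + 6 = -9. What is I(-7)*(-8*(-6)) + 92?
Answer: -628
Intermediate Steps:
I(c) = -15 (I(c) = -6 - 9 = -15)
I(-7)*(-8*(-6)) + 92 = -(-120)*(-6) + 92 = -15*48 + 92 = -720 + 92 = -628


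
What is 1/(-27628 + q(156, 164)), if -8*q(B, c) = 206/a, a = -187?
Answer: -748/20665641 ≈ -3.6195e-5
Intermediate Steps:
q(B, c) = 103/748 (q(B, c) = -103/(4*(-187)) = -103*(-1)/(4*187) = -1/8*(-206/187) = 103/748)
1/(-27628 + q(156, 164)) = 1/(-27628 + 103/748) = 1/(-20665641/748) = -748/20665641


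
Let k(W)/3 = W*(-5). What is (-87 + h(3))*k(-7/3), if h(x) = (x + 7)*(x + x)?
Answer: -945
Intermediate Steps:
k(W) = -15*W (k(W) = 3*(W*(-5)) = 3*(-5*W) = -15*W)
h(x) = 2*x*(7 + x) (h(x) = (7 + x)*(2*x) = 2*x*(7 + x))
(-87 + h(3))*k(-7/3) = (-87 + 2*3*(7 + 3))*(-(-105)/3) = (-87 + 2*3*10)*(-(-105)/3) = (-87 + 60)*(-15*(-7/3)) = -27*35 = -945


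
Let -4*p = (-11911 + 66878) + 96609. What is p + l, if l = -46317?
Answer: -84211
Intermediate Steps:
p = -37894 (p = -((-11911 + 66878) + 96609)/4 = -(54967 + 96609)/4 = -¼*151576 = -37894)
p + l = -37894 - 46317 = -84211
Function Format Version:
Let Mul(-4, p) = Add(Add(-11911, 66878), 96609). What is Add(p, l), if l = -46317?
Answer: -84211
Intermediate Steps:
p = -37894 (p = Mul(Rational(-1, 4), Add(Add(-11911, 66878), 96609)) = Mul(Rational(-1, 4), Add(54967, 96609)) = Mul(Rational(-1, 4), 151576) = -37894)
Add(p, l) = Add(-37894, -46317) = -84211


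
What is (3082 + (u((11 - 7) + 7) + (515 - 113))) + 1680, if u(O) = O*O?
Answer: 5285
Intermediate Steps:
u(O) = O²
(3082 + (u((11 - 7) + 7) + (515 - 113))) + 1680 = (3082 + (((11 - 7) + 7)² + (515 - 113))) + 1680 = (3082 + ((4 + 7)² + 402)) + 1680 = (3082 + (11² + 402)) + 1680 = (3082 + (121 + 402)) + 1680 = (3082 + 523) + 1680 = 3605 + 1680 = 5285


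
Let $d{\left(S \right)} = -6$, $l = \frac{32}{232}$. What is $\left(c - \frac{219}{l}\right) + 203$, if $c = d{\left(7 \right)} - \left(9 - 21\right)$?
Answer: $- \frac{5515}{4} \approx -1378.8$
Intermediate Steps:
$l = \frac{4}{29}$ ($l = 32 \cdot \frac{1}{232} = \frac{4}{29} \approx 0.13793$)
$c = 6$ ($c = -6 - \left(9 - 21\right) = -6 - -12 = -6 + 12 = 6$)
$\left(c - \frac{219}{l}\right) + 203 = \left(6 - \frac{219}{\frac{4}{29}}\right) + 203 = \left(6 - \frac{6351}{4}\right) + 203 = - \frac{6327}{4} + 203 = - \frac{5515}{4}$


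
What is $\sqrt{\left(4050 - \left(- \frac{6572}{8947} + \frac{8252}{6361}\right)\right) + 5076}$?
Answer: $\frac{\sqrt{29556931817011692030}}{56911867} \approx 95.527$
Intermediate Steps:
$\sqrt{\left(4050 - \left(- \frac{6572}{8947} + \frac{8252}{6361}\right)\right) + 5076} = \sqrt{\left(4050 - \frac{32026152}{56911867}\right) + 5076} = \sqrt{\frac{230461035198}{56911867} + 5076} = \sqrt{\frac{519345672090}{56911867}} = \frac{\sqrt{29556931817011692030}}{56911867}$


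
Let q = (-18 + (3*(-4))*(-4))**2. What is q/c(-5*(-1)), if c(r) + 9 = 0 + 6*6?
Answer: 100/3 ≈ 33.333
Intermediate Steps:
c(r) = 27 (c(r) = -9 + (0 + 6*6) = -9 + (0 + 36) = -9 + 36 = 27)
q = 900 (q = (-18 - 12*(-4))**2 = (-18 + 48)**2 = 30**2 = 900)
q/c(-5*(-1)) = 900/27 = 900*(1/27) = 100/3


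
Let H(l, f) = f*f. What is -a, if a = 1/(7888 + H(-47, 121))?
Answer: -1/22529 ≈ -4.4387e-5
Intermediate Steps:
H(l, f) = f²
a = 1/22529 (a = 1/(7888 + 121²) = 1/(7888 + 14641) = 1/22529 ≈ 4.4387e-5)
-a = -1*1/22529 = -1/22529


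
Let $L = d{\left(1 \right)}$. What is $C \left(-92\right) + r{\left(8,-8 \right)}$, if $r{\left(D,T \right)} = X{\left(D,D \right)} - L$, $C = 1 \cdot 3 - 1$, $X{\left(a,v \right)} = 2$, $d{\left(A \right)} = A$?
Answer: $-183$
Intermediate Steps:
$C = 2$ ($C = 3 - 1 = 2$)
$L = 1$
$r{\left(D,T \right)} = 1$ ($r{\left(D,T \right)} = 2 - 1 = 1$)
$C \left(-92\right) + r{\left(8,-8 \right)} = 2 \left(-92\right) + 1 = -184 + 1 = -183$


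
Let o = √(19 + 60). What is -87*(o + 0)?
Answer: -87*√79 ≈ -773.27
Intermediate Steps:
o = √79 ≈ 8.8882
-87*(o + 0) = -87*(√79 + 0) = -87*√79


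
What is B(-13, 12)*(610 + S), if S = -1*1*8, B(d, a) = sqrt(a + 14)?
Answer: 602*sqrt(26) ≈ 3069.6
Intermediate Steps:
B(d, a) = sqrt(14 + a)
S = -8 (S = -1*8 = -8)
B(-13, 12)*(610 + S) = sqrt(14 + 12)*(610 - 8) = sqrt(26)*602 = 602*sqrt(26)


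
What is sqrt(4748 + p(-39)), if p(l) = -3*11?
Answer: sqrt(4715) ≈ 68.666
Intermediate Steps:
p(l) = -33
sqrt(4748 + p(-39)) = sqrt(4748 - 33) = sqrt(4715)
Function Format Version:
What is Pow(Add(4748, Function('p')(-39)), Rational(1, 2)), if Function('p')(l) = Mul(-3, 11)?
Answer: Pow(4715, Rational(1, 2)) ≈ 68.666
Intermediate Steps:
Function('p')(l) = -33
Pow(Add(4748, Function('p')(-39)), Rational(1, 2)) = Pow(Add(4748, -33), Rational(1, 2)) = Pow(4715, Rational(1, 2))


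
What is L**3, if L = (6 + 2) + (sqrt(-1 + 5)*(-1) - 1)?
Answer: 125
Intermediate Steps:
L = 5 (L = 8 + (sqrt(4)*(-1) - 1) = 8 + (2*(-1) - 1) = 8 + (-2 - 1) = 8 - 3 = 5)
L**3 = 5**3 = 125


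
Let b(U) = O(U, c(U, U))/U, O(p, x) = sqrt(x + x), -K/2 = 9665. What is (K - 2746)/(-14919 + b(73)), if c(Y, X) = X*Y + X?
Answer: 24042684612/16248088805 + 44152*sqrt(2701)/16248088805 ≈ 1.4799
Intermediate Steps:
K = -19330 (K = -2*9665 = -19330)
c(Y, X) = X + X*Y
O(p, x) = sqrt(2)*sqrt(x) (O(p, x) = sqrt(2*x) = sqrt(2)*sqrt(x))
b(U) = sqrt(2)*sqrt(U*(1 + U))/U (b(U) = (sqrt(2)*sqrt(U*(1 + U)))/U = sqrt(2)*sqrt(U*(1 + U))/U)
(K - 2746)/(-14919 + b(73)) = (-19330 - 2746)/(-14919 + sqrt(2)*sqrt(73*(1 + 73))/73) = -22076/(-14919 + sqrt(2)*(1/73)*sqrt(73*74)) = -22076/(-14919 + sqrt(2)*(1/73)*sqrt(5402)) = -22076/(-14919 + 2*sqrt(2701)/73)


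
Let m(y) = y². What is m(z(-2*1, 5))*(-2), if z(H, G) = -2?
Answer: -8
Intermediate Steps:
m(z(-2*1, 5))*(-2) = (-2)²*(-2) = 4*(-2) = -8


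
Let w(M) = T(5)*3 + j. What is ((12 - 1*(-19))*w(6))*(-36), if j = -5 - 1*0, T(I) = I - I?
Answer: 5580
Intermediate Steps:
T(I) = 0
j = -5 (j = -5 + 0 = -5)
w(M) = -5 (w(M) = 0*3 - 5 = 0 - 5 = -5)
((12 - 1*(-19))*w(6))*(-36) = ((12 - 1*(-19))*(-5))*(-36) = ((12 + 19)*(-5))*(-36) = (31*(-5))*(-36) = -155*(-36) = 5580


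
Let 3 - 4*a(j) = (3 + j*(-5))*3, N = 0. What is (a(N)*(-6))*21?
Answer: 189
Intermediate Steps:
a(j) = -3/2 + 15*j/4 (a(j) = 3/4 - (3 + j*(-5))*3/4 = 3/4 - (3 - 5*j)*3/4 = 3/4 - (9 - 15*j)/4 = 3/4 + (-9/4 + 15*j/4) = -3/2 + 15*j/4)
(a(N)*(-6))*21 = ((-3/2 + (15/4)*0)*(-6))*21 = ((-3/2 + 0)*(-6))*21 = -3/2*(-6)*21 = 9*21 = 189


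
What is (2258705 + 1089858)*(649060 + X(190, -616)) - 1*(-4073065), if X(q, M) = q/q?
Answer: 2173425722408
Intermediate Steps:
X(q, M) = 1
(2258705 + 1089858)*(649060 + X(190, -616)) - 1*(-4073065) = (2258705 + 1089858)*(649060 + 1) - 1*(-4073065) = 3348563*649061 + 4073065 = 2173421649343 + 4073065 = 2173425722408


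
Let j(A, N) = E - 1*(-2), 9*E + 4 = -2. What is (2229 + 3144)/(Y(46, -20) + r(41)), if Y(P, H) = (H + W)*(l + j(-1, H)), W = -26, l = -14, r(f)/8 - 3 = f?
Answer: 16119/2804 ≈ 5.7486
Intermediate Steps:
E = -⅔ (E = -4/9 + (⅑)*(-2) = -4/9 - 2/9 = -⅔ ≈ -0.66667)
r(f) = 24 + 8*f
j(A, N) = 4/3 (j(A, N) = -⅔ - 1*(-2) = -⅔ + 2 = 4/3)
Y(P, H) = 988/3 - 38*H/3 (Y(P, H) = (H - 26)*(-14 + 4/3) = (-26 + H)*(-38/3) = 988/3 - 38*H/3)
(2229 + 3144)/(Y(46, -20) + r(41)) = (2229 + 3144)/((988/3 - 38/3*(-20)) + (24 + 8*41)) = 5373/((988/3 + 760/3) + (24 + 328)) = 5373/(1748/3 + 352) = 5373/(2804/3) = 5373*(3/2804) = 16119/2804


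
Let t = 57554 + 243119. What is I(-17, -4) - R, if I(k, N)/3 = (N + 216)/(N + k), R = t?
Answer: -2104923/7 ≈ -3.0070e+5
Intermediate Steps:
t = 300673
R = 300673
I(k, N) = 3*(216 + N)/(N + k) (I(k, N) = 3*((N + 216)/(N + k)) = 3*((216 + N)/(N + k)) = 3*(216 + N)/(N + k))
I(-17, -4) - R = 3*(216 - 4)/(-4 - 17) - 1*300673 = 3*212/(-21) - 300673 = 3*(-1/21)*212 - 300673 = -212/7 - 300673 = -2104923/7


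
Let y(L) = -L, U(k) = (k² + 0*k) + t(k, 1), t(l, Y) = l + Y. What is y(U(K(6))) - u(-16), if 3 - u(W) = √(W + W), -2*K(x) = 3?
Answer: -19/4 + 4*I*√2 ≈ -4.75 + 5.6569*I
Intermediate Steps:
t(l, Y) = Y + l
K(x) = -3/2 (K(x) = -½*3 = -3/2)
U(k) = 1 + k + k² (U(k) = (k² + 0*k) + (1 + k) = (k² + 0) + (1 + k) = k² + (1 + k) = 1 + k + k²)
u(W) = 3 - √2*√W (u(W) = 3 - √(W + W) = 3 - √(2*W) = 3 - √2*√W)
y(U(K(6))) - u(-16) = -(1 - 3/2 + (-3/2)²) - (3 - √2*√(-16)) = -(1 - 3/2 + 9/4) - (3 - √2*4*I) = -1*7/4 - (3 - 4*I*√2) = -7/4 + (-3 + 4*I*√2) = -19/4 + 4*I*√2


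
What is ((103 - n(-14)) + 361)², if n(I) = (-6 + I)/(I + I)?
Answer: 10517049/49 ≈ 2.1463e+5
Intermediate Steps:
n(I) = (-6 + I)/(2*I) (n(I) = (-6 + I)/((2*I)) = (-6 + I)*(1/(2*I)) = (-6 + I)/(2*I))
((103 - n(-14)) + 361)² = ((103 - (-6 - 14)/(2*(-14))) + 361)² = ((103 - (-1)*(-20)/(2*14)) + 361)² = ((103 - 1*5/7) + 361)² = ((103 - 5/7) + 361)² = (716/7 + 361)² = (3243/7)² = 10517049/49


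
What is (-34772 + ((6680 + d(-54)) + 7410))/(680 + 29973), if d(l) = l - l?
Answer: -20682/30653 ≈ -0.67471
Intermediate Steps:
d(l) = 0
(-34772 + ((6680 + d(-54)) + 7410))/(680 + 29973) = (-34772 + ((6680 + 0) + 7410))/(680 + 29973) = (-34772 + (6680 + 7410))/30653 = (-34772 + 14090)*(1/30653) = -20682*1/30653 = -20682/30653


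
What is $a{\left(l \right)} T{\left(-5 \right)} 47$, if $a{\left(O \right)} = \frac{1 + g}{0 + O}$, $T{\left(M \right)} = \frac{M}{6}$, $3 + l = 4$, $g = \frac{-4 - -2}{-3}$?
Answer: $- \frac{1175}{18} \approx -65.278$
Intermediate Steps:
$g = \frac{2}{3}$ ($g = \left(-4 + 2\right) \left(- \frac{1}{3}\right) = \left(-2\right) \left(- \frac{1}{3}\right) = \frac{2}{3} \approx 0.66667$)
$l = 1$ ($l = -3 + 4 = 1$)
$T{\left(M \right)} = \frac{M}{6}$ ($T{\left(M \right)} = M \frac{1}{6} = \frac{M}{6}$)
$a{\left(O \right)} = \frac{5}{3 O}$ ($a{\left(O \right)} = \frac{1 + \frac{2}{3}}{0 + O} = \frac{5}{3 O}$)
$a{\left(l \right)} T{\left(-5 \right)} 47 = \frac{5}{3 \cdot 1} \cdot \frac{1}{6} \left(-5\right) 47 = \frac{5}{3} \cdot 1 \left(- \frac{5}{6}\right) 47 = \frac{5}{3} \left(- \frac{5}{6}\right) 47 = \left(- \frac{25}{18}\right) 47 = - \frac{1175}{18}$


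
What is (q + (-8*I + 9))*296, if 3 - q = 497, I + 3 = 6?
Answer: -150664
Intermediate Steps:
I = 3 (I = -3 + 6 = 3)
q = -494 (q = 3 - 1*497 = 3 - 497 = -494)
(q + (-8*I + 9))*296 = (-494 + (-8*3 + 9))*296 = (-494 + (-24 + 9))*296 = (-494 - 15)*296 = -509*296 = -150664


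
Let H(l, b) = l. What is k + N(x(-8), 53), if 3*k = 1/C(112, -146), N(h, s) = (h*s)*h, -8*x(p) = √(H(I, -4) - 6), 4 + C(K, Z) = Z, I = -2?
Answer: -11929/1800 ≈ -6.6272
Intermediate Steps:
C(K, Z) = -4 + Z
x(p) = -I*√2/4 (x(p) = -√(-2 - 6)/8 = -I*√2/4)
N(h, s) = s*h²
k = -1/450 (k = 1/(3*(-4 - 146)) = (⅓)/(-150) = (⅓)*(-1/150) = -1/450 ≈ -0.0022222)
k + N(x(-8), 53) = -1/450 + 53*(-I*√2/4)² = -1/450 + 53*(-⅛) = -1/450 - 53/8 = -11929/1800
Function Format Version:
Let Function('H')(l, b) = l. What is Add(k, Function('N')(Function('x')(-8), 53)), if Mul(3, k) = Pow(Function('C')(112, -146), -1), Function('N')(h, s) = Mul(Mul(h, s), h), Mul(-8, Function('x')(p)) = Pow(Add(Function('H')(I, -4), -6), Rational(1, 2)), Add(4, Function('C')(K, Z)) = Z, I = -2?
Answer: Rational(-11929, 1800) ≈ -6.6272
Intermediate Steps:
Function('C')(K, Z) = Add(-4, Z)
Function('x')(p) = Mul(Rational(-1, 4), I, Pow(2, Rational(1, 2))) (Function('x')(p) = Mul(Rational(-1, 8), Pow(Add(-2, -6), Rational(1, 2))) = Mul(Rational(-1, 8), Pow(-8, Rational(1, 2))) = Mul(Rational(-1, 8), Mul(2, I, Pow(2, Rational(1, 2)))) = Mul(Rational(-1, 4), I, Pow(2, Rational(1, 2))))
Function('N')(h, s) = Mul(s, Pow(h, 2))
k = Rational(-1, 450) (k = Mul(Rational(1, 3), Pow(Add(-4, -146), -1)) = Mul(Rational(1, 3), Pow(-150, -1)) = Mul(Rational(1, 3), Rational(-1, 150)) = Rational(-1, 450) ≈ -0.0022222)
Add(k, Function('N')(Function('x')(-8), 53)) = Add(Rational(-1, 450), Mul(53, Pow(Mul(Rational(-1, 4), I, Pow(2, Rational(1, 2))), 2))) = Add(Rational(-1, 450), Mul(53, Rational(-1, 8))) = Add(Rational(-1, 450), Rational(-53, 8)) = Rational(-11929, 1800)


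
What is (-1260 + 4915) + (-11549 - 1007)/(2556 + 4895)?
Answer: 27220849/7451 ≈ 3653.3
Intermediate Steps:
(-1260 + 4915) + (-11549 - 1007)/(2556 + 4895) = 3655 - 12556/7451 = 27220849/7451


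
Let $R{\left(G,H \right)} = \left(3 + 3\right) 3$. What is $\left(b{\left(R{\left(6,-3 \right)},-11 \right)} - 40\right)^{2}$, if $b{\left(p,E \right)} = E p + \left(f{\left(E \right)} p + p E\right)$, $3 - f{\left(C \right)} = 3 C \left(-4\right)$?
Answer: $7606564$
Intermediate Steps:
$f{\left(C \right)} = 3 + 12 C$ ($f{\left(C \right)} = 3 - 3 C \left(-4\right) = 3 - - 12 C = 3 + 12 C$)
$R{\left(G,H \right)} = 18$ ($R{\left(G,H \right)} = 6 \cdot 3 = 18$)
$b{\left(p,E \right)} = p \left(3 + 12 E\right) + 2 E p$ ($b{\left(p,E \right)} = E p + \left(\left(3 + 12 E\right) p + p E\right) = E p + \left(p \left(3 + 12 E\right) + E p\right) = E p + \left(E p + p \left(3 + 12 E\right)\right) = p \left(3 + 12 E\right) + 2 E p$)
$\left(b{\left(R{\left(6,-3 \right)},-11 \right)} - 40\right)^{2} = \left(18 \left(3 + 14 \left(-11\right)\right) - 40\right)^{2} = \left(18 \left(3 - 154\right) - 40\right)^{2} = \left(18 \left(-151\right) - 40\right)^{2} = \left(-2718 - 40\right)^{2} = \left(-2758\right)^{2} = 7606564$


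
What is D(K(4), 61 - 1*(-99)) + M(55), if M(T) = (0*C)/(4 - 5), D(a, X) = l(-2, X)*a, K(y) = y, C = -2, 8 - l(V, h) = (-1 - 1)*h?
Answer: 1312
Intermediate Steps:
l(V, h) = 8 + 2*h (l(V, h) = 8 - (-1 - 1)*h = 8 - (-2)*h = 8 + 2*h)
D(a, X) = a*(8 + 2*X) (D(a, X) = (8 + 2*X)*a = a*(8 + 2*X))
M(T) = 0 (M(T) = (0*(-2))/(4 - 5) = 0/(-1) = 0*(-1) = 0)
D(K(4), 61 - 1*(-99)) + M(55) = 2*4*(4 + (61 - 1*(-99))) + 0 = 2*4*(4 + (61 + 99)) + 0 = 2*4*(4 + 160) + 0 = 2*4*164 + 0 = 1312 + 0 = 1312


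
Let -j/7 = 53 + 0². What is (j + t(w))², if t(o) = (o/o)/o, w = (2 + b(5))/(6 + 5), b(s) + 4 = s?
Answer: 1214404/9 ≈ 1.3493e+5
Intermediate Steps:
b(s) = -4 + s
w = 3/11 (w = (2 + (-4 + 5))/(6 + 5) = (2 + 1)/11 = 3*(1/11) = 3/11 ≈ 0.27273)
t(o) = 1/o
j = -371 (j = -7*(53 + 0²) = -7*(53 + 0) = -7*53 = -371)
(j + t(w))² = (-371 + 1/(3/11))² = (-371 + 11/3)² = (-1102/3)² = 1214404/9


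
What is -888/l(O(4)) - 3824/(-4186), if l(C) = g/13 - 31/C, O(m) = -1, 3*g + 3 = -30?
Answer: -418073/14651 ≈ -28.535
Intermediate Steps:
g = -11 (g = -1 + (⅓)*(-30) = -1 - 10 = -11)
l(C) = -11/13 - 31/C
-888/l(O(4)) - 3824/(-4186) = -888/(-11/13 - 31/(-1)) - 3824/(-4186) = -888/(-11/13 - 31*(-1)) - 3824*(-1/4186) = -888/(-11/13 + 31) + 1912/2093 = -888/392/13 + 1912/2093 = -888*13/392 + 1912/2093 = -1443/49 + 1912/2093 = -418073/14651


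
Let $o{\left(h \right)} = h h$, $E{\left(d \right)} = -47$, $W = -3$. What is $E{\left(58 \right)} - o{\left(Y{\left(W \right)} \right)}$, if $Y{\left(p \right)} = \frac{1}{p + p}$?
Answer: $- \frac{1693}{36} \approx -47.028$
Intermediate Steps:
$Y{\left(p \right)} = \frac{1}{2 p}$
$o{\left(h \right)} = h^{2}$
$E{\left(58 \right)} - o{\left(Y{\left(W \right)} \right)} = -47 - \left(\frac{1}{2 \left(-3\right)}\right)^{2} = -47 - \left(\frac{1}{2} \left(- \frac{1}{3}\right)\right)^{2} = -47 - \left(- \frac{1}{6}\right)^{2} = -47 - \frac{1}{36} = - \frac{1693}{36}$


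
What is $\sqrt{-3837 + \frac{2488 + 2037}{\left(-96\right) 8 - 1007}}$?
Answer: $\frac{4 i \sqrt{1209698}}{71} \approx 61.964 i$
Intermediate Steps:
$\sqrt{-3837 + \frac{2488 + 2037}{\left(-96\right) 8 - 1007}} = \sqrt{-3837 + \frac{4525}{-768 - 1007}} = \sqrt{-3837 + \frac{4525}{-1775}} = \sqrt{-3837 + 4525 \left(- \frac{1}{1775}\right)} = \sqrt{-3837 - \frac{181}{71}} = \sqrt{- \frac{272608}{71}} = \frac{4 i \sqrt{1209698}}{71}$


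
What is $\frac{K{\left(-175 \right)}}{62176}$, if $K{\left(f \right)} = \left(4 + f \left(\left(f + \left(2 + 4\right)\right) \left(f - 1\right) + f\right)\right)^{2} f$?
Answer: $- \frac{4685832380957175}{62176} \approx -7.5364 \cdot 10^{10}$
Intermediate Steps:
$K{\left(f \right)} = f \left(4 + f \left(f + \left(-1 + f\right) \left(6 + f\right)\right)\right)^{2}$ ($K{\left(f \right)} = \left(4 + f \left(\left(f + 6\right) \left(-1 + f\right) + f\right)\right)^{2} f = \left(4 + f \left(\left(6 + f\right) \left(-1 + f\right) + f\right)\right)^{2} f = \left(4 + f \left(\left(-1 + f\right) \left(6 + f\right) + f\right)\right)^{2} f = \left(4 + f \left(f + \left(-1 + f\right) \left(6 + f\right)\right)\right)^{2} f = f \left(4 + f \left(f + \left(-1 + f\right) \left(6 + f\right)\right)\right)^{2}$)
$\frac{K{\left(-175 \right)}}{62176} = \frac{\left(-175\right) \left(4 + \left(-175\right)^{3} - -1050 + 6 \left(-175\right)^{2}\right)^{2}}{62176} = - 175 \left(4 - 5359375 + 1050 + 6 \cdot 30625\right)^{2} \cdot \frac{1}{62176} = - 175 \left(4 - 5359375 + 1050 + 183750\right)^{2} \cdot \frac{1}{62176} = - 175 \left(-5174571\right)^{2} \cdot \frac{1}{62176} = \left(-175\right) 26776185034041 \cdot \frac{1}{62176} = \left(-4685832380957175\right) \frac{1}{62176} = - \frac{4685832380957175}{62176}$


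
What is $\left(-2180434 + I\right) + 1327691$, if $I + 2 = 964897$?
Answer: $112152$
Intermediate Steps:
$I = 964895$ ($I = -2 + 964897 = 964895$)
$\left(-2180434 + I\right) + 1327691 = \left(-2180434 + 964895\right) + 1327691 = -1215539 + 1327691 = 112152$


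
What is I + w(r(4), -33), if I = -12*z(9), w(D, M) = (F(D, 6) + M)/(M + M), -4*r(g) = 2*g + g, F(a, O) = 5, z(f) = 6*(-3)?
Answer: 7142/33 ≈ 216.42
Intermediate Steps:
z(f) = -18
r(g) = -3*g/4 (r(g) = -(2*g + g)/4 = -3*g/4)
w(D, M) = (5 + M)/(2*M) (w(D, M) = (5 + M)/(M + M) = (5 + M)/((2*M)) = (5 + M)*(1/(2*M)) = (5 + M)/(2*M))
I = 216 (I = -12*(-18) = 216)
I + w(r(4), -33) = 216 + (½)*(5 - 33)/(-33) = 216 + (½)*(-1/33)*(-28) = 216 + 14/33 = 7142/33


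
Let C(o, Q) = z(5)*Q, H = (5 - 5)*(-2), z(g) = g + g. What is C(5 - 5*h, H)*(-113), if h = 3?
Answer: 0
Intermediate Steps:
z(g) = 2*g
H = 0 (H = 0*(-2) = 0)
C(o, Q) = 10*Q (C(o, Q) = (2*5)*Q = 10*Q)
C(5 - 5*h, H)*(-113) = (10*0)*(-113) = 0*(-113) = 0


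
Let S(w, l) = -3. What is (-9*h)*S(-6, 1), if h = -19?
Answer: -513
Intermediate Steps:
(-9*h)*S(-6, 1) = -9*(-19)*(-3) = 171*(-3) = -513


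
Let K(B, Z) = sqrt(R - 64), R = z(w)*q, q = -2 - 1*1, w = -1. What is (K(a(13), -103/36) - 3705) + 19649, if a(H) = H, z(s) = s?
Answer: 15944 + I*sqrt(61) ≈ 15944.0 + 7.8102*I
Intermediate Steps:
q = -3 (q = -2 - 1 = -3)
R = 3 (R = -1*(-3) = 3)
K(B, Z) = I*sqrt(61) (K(B, Z) = sqrt(3 - 64) = sqrt(-61) = I*sqrt(61))
(K(a(13), -103/36) - 3705) + 19649 = (I*sqrt(61) - 3705) + 19649 = (-3705 + I*sqrt(61)) + 19649 = 15944 + I*sqrt(61)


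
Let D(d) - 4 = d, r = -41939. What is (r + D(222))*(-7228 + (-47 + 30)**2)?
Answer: 289446507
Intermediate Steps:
D(d) = 4 + d
(r + D(222))*(-7228 + (-47 + 30)**2) = (-41939 + (4 + 222))*(-7228 + (-47 + 30)**2) = (-41939 + 226)*(-7228 + (-17)**2) = -41713*(-7228 + 289) = -41713*(-6939) = 289446507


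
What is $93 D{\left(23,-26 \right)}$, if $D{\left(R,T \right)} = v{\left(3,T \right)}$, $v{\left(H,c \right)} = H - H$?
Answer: $0$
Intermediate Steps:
$v{\left(H,c \right)} = 0$
$D{\left(R,T \right)} = 0$
$93 D{\left(23,-26 \right)} = 93 \cdot 0 = 0$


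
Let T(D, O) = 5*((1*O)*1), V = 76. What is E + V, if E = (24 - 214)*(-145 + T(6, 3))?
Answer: 24776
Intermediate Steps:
T(D, O) = 5*O (T(D, O) = 5*(O*1) = 5*O)
E = 24700 (E = (24 - 214)*(-145 + 5*3) = -190*(-145 + 15) = -190*(-130) = 24700)
E + V = 24700 + 76 = 24776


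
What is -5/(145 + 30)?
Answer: -1/35 ≈ -0.028571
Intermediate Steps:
-5/(145 + 30) = -5/175 = -5*1/175 = -1/35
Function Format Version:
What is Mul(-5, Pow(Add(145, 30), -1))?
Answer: Rational(-1, 35) ≈ -0.028571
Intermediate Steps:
Mul(-5, Pow(Add(145, 30), -1)) = Mul(-5, Pow(175, -1)) = Mul(-5, Rational(1, 175)) = Rational(-1, 35)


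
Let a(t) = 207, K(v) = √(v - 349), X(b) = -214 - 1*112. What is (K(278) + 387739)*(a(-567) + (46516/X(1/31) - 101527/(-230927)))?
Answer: 945058227012438/37641101 + 2437356642*I*√71/37641101 ≈ 2.5107e+7 + 545.61*I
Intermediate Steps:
X(b) = -326 (X(b) = -214 - 112 = -326)
K(v) = √(-349 + v)
(K(278) + 387739)*(a(-567) + (46516/X(1/31) - 101527/(-230927))) = (√(-349 + 278) + 387739)*(207 + (46516/(-326) - 101527/(-230927))) = (√(-71) + 387739)*(207 + (46516*(-1/326) - 101527*(-1/230927))) = (I*√71 + 387739)*(207 + (-23258/163 + 101527/230927)) = (387739 + I*√71)*(207 - 5354351265/37641101) = (387739 + I*√71)*(2437356642/37641101) = 945058227012438/37641101 + 2437356642*I*√71/37641101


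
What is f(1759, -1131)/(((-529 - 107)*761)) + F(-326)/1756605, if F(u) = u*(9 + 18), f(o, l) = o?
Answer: -2450000329/283396597860 ≈ -0.0086451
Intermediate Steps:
F(u) = 27*u (F(u) = u*27 = 27*u)
f(1759, -1131)/(((-529 - 107)*761)) + F(-326)/1756605 = 1759/(((-529 - 107)*761)) + (27*(-326))/1756605 = 1759/((-636*761)) - 8802*1/1756605 = 1759/(-483996) - 2934/585535 = 1759*(-1/483996) - 2934/585535 = -1759/483996 - 2934/585535 = -2450000329/283396597860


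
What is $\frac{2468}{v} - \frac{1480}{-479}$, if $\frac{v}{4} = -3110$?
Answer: $\frac{4307257}{1489690} \approx 2.8914$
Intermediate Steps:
$v = -12440$ ($v = 4 \left(-3110\right) = -12440$)
$\frac{2468}{v} - \frac{1480}{-479} = \frac{2468}{-12440} - \frac{1480}{-479} = 2468 \left(- \frac{1}{12440}\right) - - \frac{1480}{479} = - \frac{617}{3110} + \frac{1480}{479} = \frac{4307257}{1489690}$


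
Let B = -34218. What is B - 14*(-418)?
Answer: -28366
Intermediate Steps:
B - 14*(-418) = -34218 - 14*(-418) = -34218 - 1*(-5852) = -34218 + 5852 = -28366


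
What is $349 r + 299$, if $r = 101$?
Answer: $35548$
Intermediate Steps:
$349 r + 299 = 349 \cdot 101 + 299 = 35249 + 299 = 35548$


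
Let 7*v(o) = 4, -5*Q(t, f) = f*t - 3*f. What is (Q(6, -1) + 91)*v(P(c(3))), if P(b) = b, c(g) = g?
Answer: 1832/35 ≈ 52.343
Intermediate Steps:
Q(t, f) = 3*f/5 - f*t/5 (Q(t, f) = -(f*t - 3*f)/5 = -(-3*f + f*t)/5 = 3*f/5 - f*t/5)
v(o) = 4/7 (v(o) = (1/7)*4 = 4/7)
(Q(6, -1) + 91)*v(P(c(3))) = ((1/5)*(-1)*(3 - 1*6) + 91)*(4/7) = ((1/5)*(-1)*(3 - 6) + 91)*(4/7) = ((1/5)*(-1)*(-3) + 91)*(4/7) = (3/5 + 91)*(4/7) = (458/5)*(4/7) = 1832/35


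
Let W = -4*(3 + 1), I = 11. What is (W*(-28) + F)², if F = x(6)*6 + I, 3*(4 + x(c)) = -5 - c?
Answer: 170569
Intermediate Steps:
x(c) = -17/3 - c/3 (x(c) = -4 + (-5 - c)/3 = -4 + (-5/3 - c/3) = -17/3 - c/3)
W = -16 (W = -4*4 = -16)
F = -35 (F = (-17/3 - ⅓*6)*6 + 11 = (-17/3 - 2)*6 + 11 = -23/3*6 + 11 = -46 + 11 = -35)
(W*(-28) + F)² = (-16*(-28) - 35)² = (448 - 35)² = 413² = 170569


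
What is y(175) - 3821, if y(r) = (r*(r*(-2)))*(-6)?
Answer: 363679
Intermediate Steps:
y(r) = 12*r² (y(r) = (r*(-2*r))*(-6) = -2*r²*(-6) = 12*r²)
y(175) - 3821 = 12*175² - 3821 = 12*30625 - 3821 = 367500 - 3821 = 363679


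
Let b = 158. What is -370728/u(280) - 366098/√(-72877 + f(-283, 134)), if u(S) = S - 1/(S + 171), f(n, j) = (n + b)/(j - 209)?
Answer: -18577592/14031 + 183049*I*√655878/109313 ≈ -1324.0 + 1356.1*I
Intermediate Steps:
f(n, j) = (158 + n)/(-209 + j) (f(n, j) = (n + 158)/(j - 209) = (158 + n)/(-209 + j))
u(S) = S - 1/(171 + S)
-370728/u(280) - 366098/√(-72877 + f(-283, 134)) = -370728*(171 + 280)/(-1 + 280² + 171*280) - 366098/√(-72877 + (158 - 283)/(-209 + 134)) = -370728*451/(-1 + 78400 + 47880) - 366098/√(-72877 - 125/(-75)) = -370728/((1/451)*126279) - 366098/√(-72877 - 1/75*(-125)) = -370728/126279/451 - 366098/√(-72877 + 5/3) = -370728*451/126279 - 366098*(-I*√655878/218626) = -18577592/14031 - 366098*(-I*√655878/218626) = -18577592/14031 - (-183049)*I*√655878/109313 = -18577592/14031 + 183049*I*√655878/109313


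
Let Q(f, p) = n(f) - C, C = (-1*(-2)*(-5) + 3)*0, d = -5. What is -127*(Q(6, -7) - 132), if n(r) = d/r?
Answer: 101219/6 ≈ 16870.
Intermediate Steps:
n(r) = -5/r
C = 0 (C = (2*(-5) + 3)*0 = (-10 + 3)*0 = -7*0 = 0)
Q(f, p) = -5/f (Q(f, p) = -5/f - 1*0 = -5/f + 0 = -5/f)
-127*(Q(6, -7) - 132) = -127*(-5/6 - 132) = -127*(-797/6) = 101219/6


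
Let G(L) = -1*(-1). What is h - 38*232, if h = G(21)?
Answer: -8815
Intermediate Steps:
G(L) = 1
h = 1
h - 38*232 = 1 - 38*232 = 1 - 8816 = -8815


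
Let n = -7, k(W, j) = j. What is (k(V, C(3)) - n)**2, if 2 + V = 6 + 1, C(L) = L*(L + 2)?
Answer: 484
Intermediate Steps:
C(L) = L*(2 + L)
V = 5 (V = -2 + (6 + 1) = -2 + 7 = 5)
(k(V, C(3)) - n)**2 = (3*(2 + 3) - 1*(-7))**2 = (3*5 + 7)**2 = (15 + 7)**2 = 22**2 = 484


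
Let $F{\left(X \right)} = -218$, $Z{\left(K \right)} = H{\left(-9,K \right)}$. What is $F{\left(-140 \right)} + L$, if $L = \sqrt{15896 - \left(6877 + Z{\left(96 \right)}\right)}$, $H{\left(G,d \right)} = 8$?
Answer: $-218 + \sqrt{9011} \approx -123.07$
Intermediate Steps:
$Z{\left(K \right)} = 8$
$L = \sqrt{9011}$ ($L = \sqrt{15896 - 6885} = \sqrt{9011} \approx 94.926$)
$F{\left(-140 \right)} + L = -218 + \sqrt{9011}$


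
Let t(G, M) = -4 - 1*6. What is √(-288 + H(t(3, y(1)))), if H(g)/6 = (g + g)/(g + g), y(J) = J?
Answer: I*√282 ≈ 16.793*I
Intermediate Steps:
t(G, M) = -10 (t(G, M) = -4 - 6 = -10)
H(g) = 6 (H(g) = 6*((g + g)/(g + g)) = 6*((2*g)/((2*g))) = 6*((2*g)*(1/(2*g))) = 6*1 = 6)
√(-288 + H(t(3, y(1)))) = √(-288 + 6) = √(-282) = I*√282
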